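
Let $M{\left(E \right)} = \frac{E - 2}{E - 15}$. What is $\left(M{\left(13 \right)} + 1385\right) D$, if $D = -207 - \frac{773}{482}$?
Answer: $- \frac{277409173}{964} \approx -2.8777 \cdot 10^{5}$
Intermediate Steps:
$D = - \frac{100547}{482}$ ($D = -207 - 773 \cdot \frac{1}{482} = -207 - \frac{773}{482} = - \frac{100547}{482} \approx -208.6$)
$M{\left(E \right)} = \frac{-2 + E}{-15 + E}$
$\left(M{\left(13 \right)} + 1385\right) D = \left(\frac{-2 + 13}{-15 + 13} + 1385\right) \left(- \frac{100547}{482}\right) = \left(\frac{1}{-2} \cdot 11 + 1385\right) \left(- \frac{100547}{482}\right) = \left(\left(- \frac{1}{2}\right) 11 + 1385\right) \left(- \frac{100547}{482}\right) = \left(- \frac{11}{2} + 1385\right) \left(- \frac{100547}{482}\right) = \frac{2759}{2} \left(- \frac{100547}{482}\right) = - \frac{277409173}{964}$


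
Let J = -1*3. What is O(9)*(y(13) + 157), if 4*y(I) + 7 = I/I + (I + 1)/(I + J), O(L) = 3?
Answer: 9351/20 ≈ 467.55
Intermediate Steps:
J = -3
y(I) = -3/2 + (1 + I)/(4*(-3 + I)) (y(I) = -7/4 + (I/I + (I + 1)/(I - 3))/4 = -7/4 + (1 + (1 + I)/(-3 + I))/4 = -7/4 + (¼ + (1 + I)/(4*(-3 + I))) = -3/2 + (1 + I)/(4*(-3 + I)))
O(9)*(y(13) + 157) = 3*((19 - 5*13)/(4*(-3 + 13)) + 157) = 3*((¼)*(19 - 65)/10 + 157) = 3*((¼)*(⅒)*(-46) + 157) = 3*(-23/20 + 157) = 3*(3117/20) = 9351/20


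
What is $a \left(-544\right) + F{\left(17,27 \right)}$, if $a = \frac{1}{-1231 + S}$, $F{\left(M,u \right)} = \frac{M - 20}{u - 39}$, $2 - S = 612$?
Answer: $\frac{4017}{7364} \approx 0.54549$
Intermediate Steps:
$S = -610$ ($S = 2 - 612 = -610$)
$F{\left(M,u \right)} = \frac{-20 + M}{-39 + u}$
$a = - \frac{1}{1841}$ ($a = \frac{1}{-1231 - 610} = \frac{1}{-1841} = - \frac{1}{1841} \approx -0.00054318$)
$a \left(-544\right) + F{\left(17,27 \right)} = \left(- \frac{1}{1841}\right) \left(-544\right) + \frac{-20 + 17}{-39 + 27} = \frac{544}{1841} + \frac{1}{-12} \left(-3\right) = \frac{544}{1841} - - \frac{1}{4} = \frac{544}{1841} + \frac{1}{4} = \frac{4017}{7364}$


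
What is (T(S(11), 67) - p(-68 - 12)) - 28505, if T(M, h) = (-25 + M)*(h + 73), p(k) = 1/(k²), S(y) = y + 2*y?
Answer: -175264001/6400 ≈ -27385.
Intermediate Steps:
S(y) = 3*y
p(k) = k⁻²
T(M, h) = (-25 + M)*(73 + h)
(T(S(11), 67) - p(-68 - 12)) - 28505 = ((-1825 - 25*67 + 73*(3*11) + (3*11)*67) - 1/(-68 - 12)²) - 28505 = ((-1825 - 1675 + 73*33 + 33*67) - 1/(-80)²) - 28505 = ((-1825 - 1675 + 2409 + 2211) - 1*1/6400) - 28505 = (1120 - 1/6400) - 28505 = 7167999/6400 - 28505 = -175264001/6400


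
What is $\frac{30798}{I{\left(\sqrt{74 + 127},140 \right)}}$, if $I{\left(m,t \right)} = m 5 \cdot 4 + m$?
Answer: $\frac{3422 \sqrt{201}}{469} \approx 103.44$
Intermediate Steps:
$I{\left(m,t \right)} = 21 m$ ($I{\left(m,t \right)} = 5 m 4 + m = 20 m + m = 21 m$)
$\frac{30798}{I{\left(\sqrt{74 + 127},140 \right)}} = \frac{30798}{21 \sqrt{74 + 127}} = \frac{30798}{21 \sqrt{201}} = 30798 \frac{\sqrt{201}}{4221} = \frac{3422 \sqrt{201}}{469}$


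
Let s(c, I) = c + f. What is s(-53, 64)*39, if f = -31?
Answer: -3276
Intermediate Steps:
s(c, I) = -31 + c (s(c, I) = c - 31 = -31 + c)
s(-53, 64)*39 = (-31 - 53)*39 = -84*39 = -3276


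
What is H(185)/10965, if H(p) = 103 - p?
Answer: -82/10965 ≈ -0.0074783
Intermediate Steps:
H(185)/10965 = (103 - 1*185)/10965 = (103 - 185)*(1/10965) = -82*1/10965 = -82/10965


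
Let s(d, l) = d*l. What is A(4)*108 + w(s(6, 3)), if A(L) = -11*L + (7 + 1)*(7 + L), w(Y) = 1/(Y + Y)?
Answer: 171073/36 ≈ 4752.0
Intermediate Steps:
w(Y) = 1/(2*Y)
A(L) = 56 - 3*L (A(L) = -11*L + 8*(7 + L) = -11*L + (56 + 8*L) = 56 - 3*L)
A(4)*108 + w(s(6, 3)) = (56 - 3*4)*108 + 1/(2*((6*3))) = (56 - 12)*108 + (½)/18 = 44*108 + (½)*(1/18) = 4752 + 1/36 = 171073/36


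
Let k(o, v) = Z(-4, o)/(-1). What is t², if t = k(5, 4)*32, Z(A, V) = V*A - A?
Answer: 262144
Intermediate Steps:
Z(A, V) = -A + A*V (Z(A, V) = A*V - A = -A + A*V)
k(o, v) = -4 + 4*o (k(o, v) = -4*(-1 + o)/(-1) = (4 - 4*o)*(-1) = -4 + 4*o)
t = 512 (t = (-4 + 4*5)*32 = (-4 + 20)*32 = 16*32 = 512)
t² = 512² = 262144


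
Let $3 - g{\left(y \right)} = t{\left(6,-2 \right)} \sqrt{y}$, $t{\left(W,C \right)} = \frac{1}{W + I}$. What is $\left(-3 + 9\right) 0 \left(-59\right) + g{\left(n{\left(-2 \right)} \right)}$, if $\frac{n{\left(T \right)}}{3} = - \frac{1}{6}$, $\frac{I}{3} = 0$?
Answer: $3 - \frac{i \sqrt{2}}{12} \approx 3.0 - 0.11785 i$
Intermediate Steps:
$I = 0$ ($I = 3 \cdot 0 = 0$)
$t{\left(W,C \right)} = \frac{1}{W}$ ($t{\left(W,C \right)} = \frac{1}{W + 0} = \frac{1}{W}$)
$n{\left(T \right)} = - \frac{1}{2}$ ($n{\left(T \right)} = 3 \left(- \frac{1}{6}\right) = - \frac{1}{2}$)
$g{\left(y \right)} = 3 - \frac{\sqrt{y}}{6}$
$\left(-3 + 9\right) 0 \left(-59\right) + g{\left(n{\left(-2 \right)} \right)} = \left(-3 + 9\right) 0 \left(-59\right) + \left(3 - \frac{\sqrt{- \frac{1}{2}}}{6}\right) = 6 \cdot 0 \left(-59\right) + \left(3 - \frac{\frac{1}{2} i \sqrt{2}}{6}\right) = 0 \left(-59\right) + \left(3 - \frac{i \sqrt{2}}{12}\right) = 0 + \left(3 - \frac{i \sqrt{2}}{12}\right) = 3 - \frac{i \sqrt{2}}{12}$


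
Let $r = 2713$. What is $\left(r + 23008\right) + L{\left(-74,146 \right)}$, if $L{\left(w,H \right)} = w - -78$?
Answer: $25725$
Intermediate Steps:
$L{\left(w,H \right)} = 78 + w$ ($L{\left(w,H \right)} = w + 78 = 78 + w$)
$\left(r + 23008\right) + L{\left(-74,146 \right)} = \left(2713 + 23008\right) + \left(78 - 74\right) = 25721 + 4 = 25725$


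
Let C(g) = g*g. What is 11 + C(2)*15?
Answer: 71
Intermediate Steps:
C(g) = g²
11 + C(2)*15 = 11 + 2²*15 = 11 + 4*15 = 11 + 60 = 71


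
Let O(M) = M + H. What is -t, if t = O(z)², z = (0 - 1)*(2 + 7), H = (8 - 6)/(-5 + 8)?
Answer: -625/9 ≈ -69.444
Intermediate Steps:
H = ⅔ (H = 2/3 = 2*(⅓) = ⅔ ≈ 0.66667)
z = -9 (z = -1*9 = -9)
O(M) = ⅔ + M (O(M) = M + ⅔ = ⅔ + M)
t = 625/9 (t = (⅔ - 9)² = (-25/3)² = 625/9 ≈ 69.444)
-t = -1*625/9 = -625/9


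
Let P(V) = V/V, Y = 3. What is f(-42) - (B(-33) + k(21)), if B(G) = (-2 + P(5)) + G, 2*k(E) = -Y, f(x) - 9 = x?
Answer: 5/2 ≈ 2.5000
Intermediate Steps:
f(x) = 9 + x
P(V) = 1
k(E) = -3/2 (k(E) = (-1*3)/2 = (1/2)*(-3) = -3/2)
B(G) = -1 + G (B(G) = (-2 + 1) + G = -1 + G)
f(-42) - (B(-33) + k(21)) = (9 - 42) - ((-1 - 33) - 3/2) = -33 - (-34 - 3/2) = -33 - 1*(-71/2) = -33 + 71/2 = 5/2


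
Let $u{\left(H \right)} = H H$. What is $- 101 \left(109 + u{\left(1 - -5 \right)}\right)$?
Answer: $-14645$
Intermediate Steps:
$u{\left(H \right)} = H^{2}$
$- 101 \left(109 + u{\left(1 - -5 \right)}\right) = - 101 \left(109 + \left(1 - -5\right)^{2}\right) = - 101 \left(109 + \left(1 + 5\right)^{2}\right) = - 101 \left(109 + 6^{2}\right) = - 101 \left(109 + 36\right) = \left(-101\right) 145 = -14645$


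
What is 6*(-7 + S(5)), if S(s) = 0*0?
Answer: -42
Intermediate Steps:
S(s) = 0
6*(-7 + S(5)) = 6*(-7 + 0) = 6*(-7) = -42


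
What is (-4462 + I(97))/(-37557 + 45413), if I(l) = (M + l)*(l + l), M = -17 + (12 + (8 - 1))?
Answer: 1843/982 ≈ 1.8768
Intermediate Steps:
M = 2 (M = -17 + (12 + 7) = -17 + 19 = 2)
I(l) = 2*l*(2 + l) (I(l) = (2 + l)*(l + l) = (2 + l)*(2*l) = 2*l*(2 + l))
(-4462 + I(97))/(-37557 + 45413) = (-4462 + 2*97*(2 + 97))/(-37557 + 45413) = (-4462 + 2*97*99)/7856 = (-4462 + 19206)*(1/7856) = 14744*(1/7856) = 1843/982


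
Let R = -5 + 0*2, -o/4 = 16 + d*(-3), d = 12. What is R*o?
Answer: -400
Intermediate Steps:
o = 80 (o = -4*(16 + 12*(-3)) = -4*(16 - 36) = -4*(-20) = 80)
R = -5 (R = -5 + 0 = -5)
R*o = -5*80 = -400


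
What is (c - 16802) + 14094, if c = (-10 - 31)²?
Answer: -1027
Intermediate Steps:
c = 1681 (c = (-41)² = 1681)
(c - 16802) + 14094 = (1681 - 16802) + 14094 = -15121 + 14094 = -1027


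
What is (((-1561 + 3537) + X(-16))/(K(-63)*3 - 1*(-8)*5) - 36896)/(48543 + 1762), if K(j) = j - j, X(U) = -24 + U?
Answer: -184238/251525 ≈ -0.73248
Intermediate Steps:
K(j) = 0
(((-1561 + 3537) + X(-16))/(K(-63)*3 - 1*(-8)*5) - 36896)/(48543 + 1762) = (((-1561 + 3537) + (-24 - 16))/(0*3 - 1*(-8)*5) - 36896)/(48543 + 1762) = ((1976 - 40)/(0 + 8*5) - 36896)/50305 = (1936/(0 + 40) - 36896)*(1/50305) = (1936/40 - 36896)*(1/50305) = (1936*(1/40) - 36896)*(1/50305) = (242/5 - 36896)*(1/50305) = -184238/5*1/50305 = -184238/251525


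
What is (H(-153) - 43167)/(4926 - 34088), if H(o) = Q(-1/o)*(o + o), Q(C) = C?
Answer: 6167/4166 ≈ 1.4803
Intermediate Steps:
H(o) = -2 (H(o) = (-1/o)*(o + o) = (-1/o)*(2*o) = -2)
(H(-153) - 43167)/(4926 - 34088) = (-2 - 43167)/(4926 - 34088) = -43169/(-29162) = -43169*(-1/29162) = 6167/4166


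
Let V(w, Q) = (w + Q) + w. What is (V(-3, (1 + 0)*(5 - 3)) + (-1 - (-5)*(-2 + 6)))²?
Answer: 225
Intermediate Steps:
V(w, Q) = Q + 2*w (V(w, Q) = (Q + w) + w = Q + 2*w)
(V(-3, (1 + 0)*(5 - 3)) + (-1 - (-5)*(-2 + 6)))² = (((1 + 0)*(5 - 3) + 2*(-3)) + (-1 - (-5)*(-2 + 6)))² = ((1*2 - 6) + (-1 - (-5)*4))² = ((2 - 6) + (-1 - 1*(-20)))² = (-4 + (-1 + 20))² = (-4 + 19)² = 15² = 225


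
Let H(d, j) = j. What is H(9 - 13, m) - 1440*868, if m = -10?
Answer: -1249930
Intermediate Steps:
H(9 - 13, m) - 1440*868 = -10 - 1440*868 = -10 - 1249920 = -1249930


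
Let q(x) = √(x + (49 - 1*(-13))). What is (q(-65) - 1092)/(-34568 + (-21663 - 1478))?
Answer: 1092/57709 - I*√3/57709 ≈ 0.018923 - 3.0014e-5*I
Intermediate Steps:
q(x) = √(62 + x) (q(x) = √(x + (49 + 13)) = √(x + 62) = √(62 + x))
(q(-65) - 1092)/(-34568 + (-21663 - 1478)) = (√(62 - 65) - 1092)/(-34568 + (-21663 - 1478)) = (√(-3) - 1092)/(-34568 - 23141) = (I*√3 - 1092)/(-57709) = (-1092 + I*√3)*(-1/57709) = 1092/57709 - I*√3/57709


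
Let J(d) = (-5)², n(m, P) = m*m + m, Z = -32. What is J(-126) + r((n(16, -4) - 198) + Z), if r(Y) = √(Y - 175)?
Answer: 25 + I*√133 ≈ 25.0 + 11.533*I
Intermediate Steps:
n(m, P) = m + m² (n(m, P) = m² + m = m + m²)
J(d) = 25
r(Y) = √(-175 + Y)
J(-126) + r((n(16, -4) - 198) + Z) = 25 + √(-175 + ((16*(1 + 16) - 198) - 32)) = 25 + √(-175 + ((16*17 - 198) - 32)) = 25 + √(-175 + ((272 - 198) - 32)) = 25 + √(-175 + (74 - 32)) = 25 + √(-175 + 42) = 25 + √(-133) = 25 + I*√133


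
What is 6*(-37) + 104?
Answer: -118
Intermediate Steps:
6*(-37) + 104 = -222 + 104 = -118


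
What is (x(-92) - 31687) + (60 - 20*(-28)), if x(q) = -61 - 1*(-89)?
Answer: -31039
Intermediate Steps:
x(q) = 28 (x(q) = -61 + 89 = 28)
(x(-92) - 31687) + (60 - 20*(-28)) = (28 - 31687) + (60 - 20*(-28)) = -31659 + (60 + 560) = -31659 + 620 = -31039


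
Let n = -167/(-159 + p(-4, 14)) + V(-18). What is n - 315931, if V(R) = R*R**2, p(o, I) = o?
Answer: -52447202/163 ≈ -3.2176e+5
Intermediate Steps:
V(R) = R**3
n = -950449/163 (n = -167/(-159 - 4) + (-18)**3 = -167/(-163) - 5832 = -1/163*(-167) - 5832 = 167/163 - 5832 = -950449/163 ≈ -5831.0)
n - 315931 = -950449/163 - 315931 = -52447202/163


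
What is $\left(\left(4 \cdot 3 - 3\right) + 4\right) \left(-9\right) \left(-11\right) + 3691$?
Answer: $4978$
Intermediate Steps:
$\left(\left(4 \cdot 3 - 3\right) + 4\right) \left(-9\right) \left(-11\right) + 3691 = \left(\left(12 - 3\right) + 4\right) \left(-9\right) \left(-11\right) + 3691 = \left(9 + 4\right) \left(-9\right) \left(-11\right) + 3691 = 13 \left(-9\right) \left(-11\right) + 3691 = \left(-117\right) \left(-11\right) + 3691 = 1287 + 3691 = 4978$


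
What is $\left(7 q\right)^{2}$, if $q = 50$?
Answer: $122500$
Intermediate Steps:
$\left(7 q\right)^{2} = \left(7 \cdot 50\right)^{2} = 350^{2} = 122500$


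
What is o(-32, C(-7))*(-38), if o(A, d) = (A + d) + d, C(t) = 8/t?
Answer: 9120/7 ≈ 1302.9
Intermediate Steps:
o(A, d) = A + 2*d
o(-32, C(-7))*(-38) = (-32 + 2*(8/(-7)))*(-38) = (-32 + 2*(8*(-⅐)))*(-38) = (-32 + 2*(-8/7))*(-38) = (-32 - 16/7)*(-38) = -240/7*(-38) = 9120/7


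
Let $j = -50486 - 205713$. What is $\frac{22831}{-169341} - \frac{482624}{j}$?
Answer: $\frac{75878751415}{43384994859} \approx 1.749$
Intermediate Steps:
$j = -256199$
$\frac{22831}{-169341} - \frac{482624}{j} = \frac{22831}{-169341} - \frac{482624}{-256199} = 22831 \left(- \frac{1}{169341}\right) - - \frac{482624}{256199} = - \frac{22831}{169341} + \frac{482624}{256199} = \frac{75878751415}{43384994859}$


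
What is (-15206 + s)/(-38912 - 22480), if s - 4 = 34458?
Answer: -2407/7674 ≈ -0.31366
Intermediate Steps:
s = 34462 (s = 4 + 34458 = 34462)
(-15206 + s)/(-38912 - 22480) = (-15206 + 34462)/(-38912 - 22480) = 19256/(-61392) = 19256*(-1/61392) = -2407/7674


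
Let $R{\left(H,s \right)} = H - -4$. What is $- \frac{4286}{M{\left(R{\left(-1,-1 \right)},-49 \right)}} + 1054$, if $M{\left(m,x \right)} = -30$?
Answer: $\frac{17953}{15} \approx 1196.9$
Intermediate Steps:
$R{\left(H,s \right)} = 4 + H$ ($R{\left(H,s \right)} = H + 4 = 4 + H$)
$- \frac{4286}{M{\left(R{\left(-1,-1 \right)},-49 \right)}} + 1054 = - \frac{4286}{-30} + 1054 = \left(-4286\right) \left(- \frac{1}{30}\right) + 1054 = \frac{2143}{15} + 1054 = \frac{17953}{15}$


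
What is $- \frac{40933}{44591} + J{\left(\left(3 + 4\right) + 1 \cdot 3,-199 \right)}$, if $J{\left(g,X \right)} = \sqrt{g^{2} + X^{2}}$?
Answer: $- \frac{40933}{44591} + 37 \sqrt{29} \approx 198.33$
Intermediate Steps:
$J{\left(g,X \right)} = \sqrt{X^{2} + g^{2}}$
$- \frac{40933}{44591} + J{\left(\left(3 + 4\right) + 1 \cdot 3,-199 \right)} = - \frac{40933}{44591} + \sqrt{\left(-199\right)^{2} + \left(\left(3 + 4\right) + 1 \cdot 3\right)^{2}} = \left(-40933\right) \frac{1}{44591} + \sqrt{39601 + \left(7 + 3\right)^{2}} = - \frac{40933}{44591} + \sqrt{39601 + 10^{2}} = - \frac{40933}{44591} + \sqrt{39601 + 100} = - \frac{40933}{44591} + \sqrt{39701} = - \frac{40933}{44591} + 37 \sqrt{29}$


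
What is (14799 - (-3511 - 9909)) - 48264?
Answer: -20045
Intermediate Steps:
(14799 - (-3511 - 9909)) - 48264 = (14799 - 1*(-13420)) - 48264 = (14799 + 13420) - 48264 = 28219 - 48264 = -20045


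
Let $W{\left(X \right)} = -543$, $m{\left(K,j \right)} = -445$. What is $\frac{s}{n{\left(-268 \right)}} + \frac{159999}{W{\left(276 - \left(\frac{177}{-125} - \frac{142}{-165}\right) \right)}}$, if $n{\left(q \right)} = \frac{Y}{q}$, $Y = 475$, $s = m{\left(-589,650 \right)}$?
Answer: $- \frac{749423}{17195} \approx -43.584$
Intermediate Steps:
$s = -445$
$n{\left(q \right)} = \frac{475}{q}$
$\frac{s}{n{\left(-268 \right)}} + \frac{159999}{W{\left(276 - \left(\frac{177}{-125} - \frac{142}{-165}\right) \right)}} = - \frac{445}{475 \frac{1}{-268}} + \frac{159999}{-543} = - \frac{445}{475 \left(- \frac{1}{268}\right)} + 159999 \left(- \frac{1}{543}\right) = - \frac{445}{- \frac{475}{268}} - \frac{53333}{181} = \left(-445\right) \left(- \frac{268}{475}\right) - \frac{53333}{181} = \frac{23852}{95} - \frac{53333}{181} = - \frac{749423}{17195}$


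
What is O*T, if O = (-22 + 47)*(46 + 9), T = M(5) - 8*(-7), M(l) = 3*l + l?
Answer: 104500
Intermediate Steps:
M(l) = 4*l
T = 76 (T = 4*5 - 8*(-7) = 20 + 56 = 76)
O = 1375 (O = 25*55 = 1375)
O*T = 1375*76 = 104500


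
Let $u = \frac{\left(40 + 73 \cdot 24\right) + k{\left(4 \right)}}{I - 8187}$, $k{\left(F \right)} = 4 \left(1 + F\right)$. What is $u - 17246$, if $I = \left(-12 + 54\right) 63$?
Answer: $- \frac{31853966}{1847} \approx -17246.0$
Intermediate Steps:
$k{\left(F \right)} = 4 + 4 F$
$I = 2646$ ($I = 42 \cdot 63 = 2646$)
$u = - \frac{604}{1847}$ ($u = \frac{\left(40 + 73 \cdot 24\right) + \left(4 + 4 \cdot 4\right)}{2646 - 8187} = \frac{\left(40 + 1752\right) + \left(4 + 16\right)}{-5541} = \left(1792 + 20\right) \left(- \frac{1}{5541}\right) = 1812 \left(- \frac{1}{5541}\right) = - \frac{604}{1847} \approx -0.32702$)
$u - 17246 = - \frac{604}{1847} - 17246 = - \frac{31853966}{1847}$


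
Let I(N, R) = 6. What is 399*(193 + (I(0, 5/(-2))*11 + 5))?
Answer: 105336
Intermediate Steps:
399*(193 + (I(0, 5/(-2))*11 + 5)) = 399*(193 + (6*11 + 5)) = 399*(193 + (66 + 5)) = 399*(193 + 71) = 399*264 = 105336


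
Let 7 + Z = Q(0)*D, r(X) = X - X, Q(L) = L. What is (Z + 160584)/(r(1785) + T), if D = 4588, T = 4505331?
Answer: 160577/4505331 ≈ 0.035642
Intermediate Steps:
r(X) = 0
Z = -7 (Z = -7 + 0*4588 = -7 + 0 = -7)
(Z + 160584)/(r(1785) + T) = (-7 + 160584)/(0 + 4505331) = 160577/4505331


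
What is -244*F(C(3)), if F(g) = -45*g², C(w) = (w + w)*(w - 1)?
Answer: 1581120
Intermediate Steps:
C(w) = 2*w*(-1 + w) (C(w) = (2*w)*(-1 + w) = 2*w*(-1 + w))
-244*F(C(3)) = -(-10980)*(2*3*(-1 + 3))² = -(-10980)*(2*3*2)² = -(-10980)*12² = -(-10980)*144 = -244*(-6480) = 1581120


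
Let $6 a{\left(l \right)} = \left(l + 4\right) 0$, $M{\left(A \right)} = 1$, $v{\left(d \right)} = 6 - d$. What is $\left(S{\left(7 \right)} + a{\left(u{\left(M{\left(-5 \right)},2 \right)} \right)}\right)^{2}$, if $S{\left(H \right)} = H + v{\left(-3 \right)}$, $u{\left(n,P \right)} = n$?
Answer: $256$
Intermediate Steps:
$a{\left(l \right)} = 0$ ($a{\left(l \right)} = \frac{\left(l + 4\right) 0}{6} = \frac{\left(4 + l\right) 0}{6} = \frac{1}{6} \cdot 0 = 0$)
$S{\left(H \right)} = 9 + H$ ($S{\left(H \right)} = H + \left(6 - -3\right) = H + \left(6 + 3\right) = H + 9 = 9 + H$)
$\left(S{\left(7 \right)} + a{\left(u{\left(M{\left(-5 \right)},2 \right)} \right)}\right)^{2} = \left(\left(9 + 7\right) + 0\right)^{2} = \left(16 + 0\right)^{2} = 16^{2} = 256$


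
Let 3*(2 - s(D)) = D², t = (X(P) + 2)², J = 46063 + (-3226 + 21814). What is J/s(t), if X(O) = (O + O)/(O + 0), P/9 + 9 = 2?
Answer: -193953/250 ≈ -775.81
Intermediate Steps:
P = -63 (P = -81 + 9*2 = -81 + 18 = -63)
X(O) = 2 (X(O) = (2*O)/O = 2)
J = 64651 (J = 46063 + 18588 = 64651)
t = 16 (t = (2 + 2)² = 4² = 16)
s(D) = 2 - D²/3
J/s(t) = 64651/(2 - ⅓*16²) = 64651/(2 - ⅓*256) = 64651/(2 - 256/3) = 64651/(-250/3) = 64651*(-3/250) = -193953/250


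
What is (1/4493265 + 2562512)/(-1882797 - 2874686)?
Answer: -11514045481681/21376631851995 ≈ -0.53863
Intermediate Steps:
(1/4493265 + 2562512)/(-1882797 - 2874686) = (1/4493265 + 2562512)/(-4757483) = (11514045481681/4493265)*(-1/4757483) = -11514045481681/21376631851995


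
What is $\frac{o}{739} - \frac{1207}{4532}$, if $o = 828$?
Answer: $\frac{2860523}{3349148} \approx 0.8541$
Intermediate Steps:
$\frac{o}{739} - \frac{1207}{4532} = \frac{828}{739} - \frac{1207}{4532} = \frac{2860523}{3349148}$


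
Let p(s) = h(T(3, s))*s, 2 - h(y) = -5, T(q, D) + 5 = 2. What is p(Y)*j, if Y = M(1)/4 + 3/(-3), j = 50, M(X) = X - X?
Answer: -350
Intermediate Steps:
M(X) = 0
T(q, D) = -3 (T(q, D) = -5 + 2 = -3)
h(y) = 7 (h(y) = 2 - 1*(-5) = 2 + 5 = 7)
Y = -1 (Y = 0/4 + 3/(-3) = 0*(¼) + 3*(-⅓) = 0 - 1 = -1)
p(s) = 7*s
p(Y)*j = (7*(-1))*50 = -7*50 = -350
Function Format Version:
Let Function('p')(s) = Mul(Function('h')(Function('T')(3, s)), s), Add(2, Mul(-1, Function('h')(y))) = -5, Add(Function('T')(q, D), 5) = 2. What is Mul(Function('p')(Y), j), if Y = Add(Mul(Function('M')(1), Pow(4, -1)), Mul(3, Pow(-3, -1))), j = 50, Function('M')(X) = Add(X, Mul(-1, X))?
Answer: -350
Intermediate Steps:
Function('M')(X) = 0
Function('T')(q, D) = -3 (Function('T')(q, D) = Add(-5, 2) = -3)
Function('h')(y) = 7 (Function('h')(y) = Add(2, Mul(-1, -5)) = Add(2, 5) = 7)
Y = -1 (Y = Add(Mul(0, Pow(4, -1)), Mul(3, Pow(-3, -1))) = Add(Mul(0, Rational(1, 4)), Mul(3, Rational(-1, 3))) = Add(0, -1) = -1)
Function('p')(s) = Mul(7, s)
Mul(Function('p')(Y), j) = Mul(Mul(7, -1), 50) = Mul(-7, 50) = -350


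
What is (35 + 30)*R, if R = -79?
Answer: -5135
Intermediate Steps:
(35 + 30)*R = (35 + 30)*(-79) = 65*(-79) = -5135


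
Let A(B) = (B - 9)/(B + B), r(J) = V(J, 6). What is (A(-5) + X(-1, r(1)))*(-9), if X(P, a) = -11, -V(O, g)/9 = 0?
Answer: 432/5 ≈ 86.400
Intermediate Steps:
V(O, g) = 0 (V(O, g) = -9*0 = 0)
r(J) = 0
A(B) = (-9 + B)/(2*B) (A(B) = (-9 + B)/((2*B)) = (-9 + B)*(1/(2*B)) = (-9 + B)/(2*B))
(A(-5) + X(-1, r(1)))*(-9) = ((1/2)*(-9 - 5)/(-5) - 11)*(-9) = ((1/2)*(-1/5)*(-14) - 11)*(-9) = (7/5 - 11)*(-9) = -48/5*(-9) = 432/5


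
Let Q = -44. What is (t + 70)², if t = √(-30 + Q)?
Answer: (70 + I*√74)² ≈ 4826.0 + 1204.3*I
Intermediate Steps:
t = I*√74 (t = √(-30 - 44) = √(-74) = I*√74 ≈ 8.6023*I)
(t + 70)² = (I*√74 + 70)² = (70 + I*√74)²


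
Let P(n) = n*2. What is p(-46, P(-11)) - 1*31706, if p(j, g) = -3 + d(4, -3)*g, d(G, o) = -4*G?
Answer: -31357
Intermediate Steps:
P(n) = 2*n
p(j, g) = -3 - 16*g (p(j, g) = -3 + (-4*4)*g = -3 - 16*g)
p(-46, P(-11)) - 1*31706 = (-3 - 32*(-11)) - 1*31706 = (-3 - 16*(-22)) - 31706 = (-3 + 352) - 31706 = 349 - 31706 = -31357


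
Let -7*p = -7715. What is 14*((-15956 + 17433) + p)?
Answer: 36108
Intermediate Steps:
p = 7715/7 (p = -⅐*(-7715) = 7715/7 ≈ 1102.1)
14*((-15956 + 17433) + p) = 14*((-15956 + 17433) + 7715/7) = 14*(1477 + 7715/7) = 14*(18054/7) = 36108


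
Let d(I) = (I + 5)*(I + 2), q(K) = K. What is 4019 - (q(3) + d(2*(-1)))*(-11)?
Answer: 4052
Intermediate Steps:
d(I) = (2 + I)*(5 + I) (d(I) = (5 + I)*(2 + I) = (2 + I)*(5 + I))
4019 - (q(3) + d(2*(-1)))*(-11) = 4019 - (3 + (10 + (2*(-1))**2 + 7*(2*(-1))))*(-11) = 4019 - (3 + (10 + (-2)**2 + 7*(-2)))*(-11) = 4019 - (3 + (10 + 4 - 14))*(-11) = 4019 - (3 + 0)*(-11) = 4019 - 3*(-11) = 4019 - 1*(-33) = 4019 + 33 = 4052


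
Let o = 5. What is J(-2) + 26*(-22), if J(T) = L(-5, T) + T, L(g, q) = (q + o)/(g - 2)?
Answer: -4021/7 ≈ -574.43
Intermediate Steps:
L(g, q) = (5 + q)/(-2 + g) (L(g, q) = (q + 5)/(g - 2) = (5 + q)/(-2 + g))
J(T) = -5/7 + 6*T/7 (J(T) = (5 + T)/(-2 - 5) + T = (5 + T)/(-7) + T = -(5 + T)/7 + T = (-5/7 - T/7) + T = -5/7 + 6*T/7)
J(-2) + 26*(-22) = (-5/7 + (6/7)*(-2)) + 26*(-22) = (-5/7 - 12/7) - 572 = -17/7 - 572 = -4021/7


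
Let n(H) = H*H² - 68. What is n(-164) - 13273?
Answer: -4424285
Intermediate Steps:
n(H) = -68 + H³ (n(H) = H³ - 68 = -68 + H³)
n(-164) - 13273 = (-68 + (-164)³) - 13273 = (-68 - 4410944) - 13273 = -4411012 - 13273 = -4424285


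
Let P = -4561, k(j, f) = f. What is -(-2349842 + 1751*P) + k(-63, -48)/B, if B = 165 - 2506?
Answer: 24196934221/2341 ≈ 1.0336e+7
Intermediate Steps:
B = -2341
-(-2349842 + 1751*P) + k(-63, -48)/B = -1751/(1/(-1342 - 4561)) - 48/(-2341) = -1751/(1/(-5903)) - 48*(-1/2341) = -1751/(-1/5903) + 48/2341 = -1751*(-5903) + 48/2341 = 10336153 + 48/2341 = 24196934221/2341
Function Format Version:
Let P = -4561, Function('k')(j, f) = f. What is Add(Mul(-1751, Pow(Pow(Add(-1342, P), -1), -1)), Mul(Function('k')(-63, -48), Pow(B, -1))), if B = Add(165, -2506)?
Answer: Rational(24196934221, 2341) ≈ 1.0336e+7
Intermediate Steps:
B = -2341
Add(Mul(-1751, Pow(Pow(Add(-1342, P), -1), -1)), Mul(Function('k')(-63, -48), Pow(B, -1))) = Add(Mul(-1751, Pow(Pow(Add(-1342, -4561), -1), -1)), Mul(-48, Pow(-2341, -1))) = Add(Mul(-1751, Pow(Pow(-5903, -1), -1)), Mul(-48, Rational(-1, 2341))) = Add(Mul(-1751, Pow(Rational(-1, 5903), -1)), Rational(48, 2341)) = Add(Mul(-1751, -5903), Rational(48, 2341)) = Add(10336153, Rational(48, 2341)) = Rational(24196934221, 2341)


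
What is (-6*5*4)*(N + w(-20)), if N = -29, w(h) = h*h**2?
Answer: 963480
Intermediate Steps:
w(h) = h**3
(-6*5*4)*(N + w(-20)) = (-6*5*4)*(-29 + (-20)**3) = (-30*4)*(-29 - 8000) = -120*(-8029) = 963480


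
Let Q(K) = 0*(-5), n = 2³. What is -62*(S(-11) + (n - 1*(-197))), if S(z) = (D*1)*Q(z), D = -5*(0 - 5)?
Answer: -12710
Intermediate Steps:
D = 25 (D = -5*(-5) = 25)
n = 8
Q(K) = 0
S(z) = 0 (S(z) = (25*1)*0 = 25*0 = 0)
-62*(S(-11) + (n - 1*(-197))) = -62*(0 + (8 - 1*(-197))) = -62*(0 + (8 + 197)) = -62*(0 + 205) = -62*205 = -12710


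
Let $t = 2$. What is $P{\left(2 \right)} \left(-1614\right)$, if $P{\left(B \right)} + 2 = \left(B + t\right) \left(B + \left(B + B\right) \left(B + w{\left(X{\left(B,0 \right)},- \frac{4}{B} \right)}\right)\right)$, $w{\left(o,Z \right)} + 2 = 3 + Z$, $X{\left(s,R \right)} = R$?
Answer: $-35508$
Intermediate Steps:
$w{\left(o,Z \right)} = 1 + Z$ ($w{\left(o,Z \right)} = -2 + \left(3 + Z\right) = 1 + Z$)
$P{\left(B \right)} = -2 + \left(2 + B\right) \left(B + 2 B \left(1 + B - \frac{4}{B}\right)\right)$ ($P{\left(B \right)} = -2 + \left(B + 2\right) \left(B + \left(B + B\right) \left(B + \left(1 - \frac{4}{B}\right)\right)\right) = -2 + \left(2 + B\right) \left(B + 2 B \left(1 + B - \frac{4}{B}\right)\right)$)
$P{\left(2 \right)} \left(-1614\right) = \left(-18 - 4 + 2 \cdot 2^{3} + 7 \cdot 2^{2}\right) \left(-1614\right) = \left(-18 - 4 + 2 \cdot 8 + 7 \cdot 4\right) \left(-1614\right) = \left(-18 - 4 + 16 + 28\right) \left(-1614\right) = 22 \left(-1614\right) = -35508$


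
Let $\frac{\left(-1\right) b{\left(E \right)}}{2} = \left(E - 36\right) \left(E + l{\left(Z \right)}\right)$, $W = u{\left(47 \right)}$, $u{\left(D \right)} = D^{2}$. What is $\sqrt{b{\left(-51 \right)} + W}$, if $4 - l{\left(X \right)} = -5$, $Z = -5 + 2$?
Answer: $i \sqrt{5099} \approx 71.407 i$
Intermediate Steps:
$Z = -3$
$W = 2209$ ($W = 47^{2} = 2209$)
$l{\left(X \right)} = 9$ ($l{\left(X \right)} = 4 - -5 = 4 + 5 = 9$)
$b{\left(E \right)} = - 2 \left(-36 + E\right) \left(9 + E\right)$ ($b{\left(E \right)} = - 2 \left(E - 36\right) \left(E + 9\right) = - 2 \left(-36 + E\right) \left(9 + E\right)$)
$\sqrt{b{\left(-51 \right)} + W} = \sqrt{\left(648 - 2 \left(-51\right)^{2} + 54 \left(-51\right)\right) + 2209} = \sqrt{\left(648 - 5202 - 2754\right) + 2209} = \sqrt{-7308 + 2209} = \sqrt{-5099} = i \sqrt{5099}$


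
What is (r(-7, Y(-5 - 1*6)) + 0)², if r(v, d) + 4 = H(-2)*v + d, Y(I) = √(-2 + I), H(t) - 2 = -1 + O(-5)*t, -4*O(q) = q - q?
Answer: (11 - I*√13)² ≈ 108.0 - 79.322*I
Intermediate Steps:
O(q) = 0 (O(q) = -(q - q)/4 = -¼*0 = 0)
H(t) = 1 (H(t) = 2 + (-1 + 0*t) = 2 + (-1 + 0) = 2 - 1 = 1)
r(v, d) = -4 + d + v (r(v, d) = -4 + (1*v + d) = -4 + (v + d) = -4 + (d + v) = -4 + d + v)
(r(-7, Y(-5 - 1*6)) + 0)² = ((-4 + √(-2 + (-5 - 1*6)) - 7) + 0)² = ((-4 + √(-2 + (-5 - 6)) - 7) + 0)² = ((-4 + √(-2 - 11) - 7) + 0)² = ((-4 + √(-13) - 7) + 0)² = ((-4 + I*√13 - 7) + 0)² = ((-11 + I*√13) + 0)² = (-11 + I*√13)²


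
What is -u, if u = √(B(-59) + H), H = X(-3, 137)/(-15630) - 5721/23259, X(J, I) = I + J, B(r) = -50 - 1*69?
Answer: -I*√437796679706099895/60589695 ≈ -10.92*I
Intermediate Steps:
B(r) = -119 (B(r) = -50 - 69 = -119)
H = -15422656/60589695 (H = (137 - 3)/(-15630) - 5721/23259 = 134*(-1/15630) - 5721*1/23259 = -67/7815 - 1907/7753 = -15422656/60589695 ≈ -0.25454)
u = I*√437796679706099895/60589695 (u = √(-119 - 15422656/60589695) = √(-7225596361/60589695) = I*√437796679706099895/60589695 ≈ 10.92*I)
-u = -I*√437796679706099895/60589695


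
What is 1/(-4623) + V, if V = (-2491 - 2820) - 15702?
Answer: -97143100/4623 ≈ -21013.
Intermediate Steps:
V = -21013 (V = -5311 - 15702 = -21013)
1/(-4623) + V = 1/(-4623) - 21013 = -1/4623 - 21013 = -97143100/4623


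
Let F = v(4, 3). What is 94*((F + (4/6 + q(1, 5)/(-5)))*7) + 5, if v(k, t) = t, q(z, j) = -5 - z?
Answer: 48109/15 ≈ 3207.3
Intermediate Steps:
F = 3
94*((F + (4/6 + q(1, 5)/(-5)))*7) + 5 = 94*((3 + (4/6 + (-5 - 1*1)/(-5)))*7) + 5 = 94*((3 + (4*(⅙) + (-5 - 1)*(-⅕)))*7) + 5 = 94*((3 + (⅔ - 6*(-⅕)))*7) + 5 = 94*((3 + (⅔ + 6/5))*7) + 5 = 94*((3 + 28/15)*7) + 5 = 94*((73/15)*7) + 5 = 94*(511/15) + 5 = 48034/15 + 5 = 48109/15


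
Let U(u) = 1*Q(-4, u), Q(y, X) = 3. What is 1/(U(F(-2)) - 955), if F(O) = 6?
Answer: -1/952 ≈ -0.0010504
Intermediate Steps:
U(u) = 3 (U(u) = 1*3 = 3)
1/(U(F(-2)) - 955) = 1/(3 - 955) = 1/(-952) = -1/952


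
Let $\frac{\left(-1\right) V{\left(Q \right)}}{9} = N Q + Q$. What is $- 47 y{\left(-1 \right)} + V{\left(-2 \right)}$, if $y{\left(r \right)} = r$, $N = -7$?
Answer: $-61$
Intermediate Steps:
$V{\left(Q \right)} = 54 Q$ ($V{\left(Q \right)} = - 9 \left(- 7 Q + Q\right) = - 9 \left(- 6 Q\right) = 54 Q$)
$- 47 y{\left(-1 \right)} + V{\left(-2 \right)} = \left(-47\right) \left(-1\right) + 54 \left(-2\right) = 47 - 108 = -61$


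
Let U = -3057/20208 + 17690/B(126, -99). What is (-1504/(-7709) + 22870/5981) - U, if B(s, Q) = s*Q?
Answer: 10825033748857495/1937089426800528 ≈ 5.5883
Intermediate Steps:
B(s, Q) = Q*s
U = -65935423/42012432 (U = -3057/20208 + 17690/((-99*126)) = -3057*1/20208 + 17690/(-12474) = -1019/6736 + 17690*(-1/12474) = -1019/6736 - 8845/6237 = -65935423/42012432 ≈ -1.5694)
(-1504/(-7709) + 22870/5981) - U = (-1504/(-7709) + 22870/5981) - 1*(-65935423/42012432) = (-1504*(-1/7709) + 22870*(1/5981)) + 65935423/42012432 = (1504/7709 + 22870/5981) + 65935423/42012432 = 185300254/46107529 + 65935423/42012432 = 10825033748857495/1937089426800528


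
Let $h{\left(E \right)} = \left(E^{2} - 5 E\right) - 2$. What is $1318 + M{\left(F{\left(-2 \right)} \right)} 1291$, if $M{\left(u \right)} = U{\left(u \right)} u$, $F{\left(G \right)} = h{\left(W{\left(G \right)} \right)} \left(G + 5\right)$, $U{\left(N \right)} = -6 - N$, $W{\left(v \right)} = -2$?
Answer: $-1950674$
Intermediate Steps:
$h{\left(E \right)} = -2 + E^{2} - 5 E$
$F{\left(G \right)} = 60 + 12 G$ ($F{\left(G \right)} = \left(-2 + \left(-2\right)^{2} - -10\right) \left(G + 5\right) = \left(-2 + 4 + 10\right) \left(5 + G\right) = 12 \left(5 + G\right) = 60 + 12 G$)
$M{\left(u \right)} = u \left(-6 - u\right)$ ($M{\left(u \right)} = \left(-6 - u\right) u = u \left(-6 - u\right)$)
$1318 + M{\left(F{\left(-2 \right)} \right)} 1291 = 1318 + - \left(60 + 12 \left(-2\right)\right) \left(6 + \left(60 + 12 \left(-2\right)\right)\right) 1291 = 1318 + - \left(60 - 24\right) \left(6 + \left(60 - 24\right)\right) 1291 = 1318 + \left(-1\right) 36 \left(6 + 36\right) 1291 = 1318 + \left(-1\right) 36 \cdot 42 \cdot 1291 = 1318 - 1951992 = -1950674$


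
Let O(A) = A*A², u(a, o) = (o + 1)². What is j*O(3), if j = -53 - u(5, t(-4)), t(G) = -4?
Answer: -1674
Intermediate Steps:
u(a, o) = (1 + o)²
j = -62 (j = -53 - (1 - 4)² = -53 - 1*(-3)² = -53 - 1*9 = -53 - 9 = -62)
O(A) = A³
j*O(3) = -62*3³ = -62*27 = -1674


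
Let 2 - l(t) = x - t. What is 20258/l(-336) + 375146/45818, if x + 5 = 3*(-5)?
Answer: -202596300/3596713 ≈ -56.328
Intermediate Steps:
x = -20 (x = -5 + 3*(-5) = -5 - 15 = -20)
l(t) = 22 + t (l(t) = 2 - (-20 - t) = 2 + (20 + t) = 22 + t)
20258/l(-336) + 375146/45818 = 20258/(22 - 336) + 375146/45818 = 20258/(-314) + 375146*(1/45818) = 20258*(-1/314) + 187573/22909 = -10129/157 + 187573/22909 = -202596300/3596713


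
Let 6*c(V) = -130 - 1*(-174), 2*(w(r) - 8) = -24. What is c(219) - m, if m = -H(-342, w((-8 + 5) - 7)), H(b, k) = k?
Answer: 10/3 ≈ 3.3333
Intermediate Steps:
w(r) = -4 (w(r) = 8 + (½)*(-24) = 8 - 12 = -4)
m = 4 (m = -1*(-4) = 4)
c(V) = 22/3 (c(V) = (-130 - 1*(-174))/6 = (-130 + 174)/6 = (⅙)*44 = 22/3)
c(219) - m = 22/3 - 1*4 = 22/3 - 4 = 10/3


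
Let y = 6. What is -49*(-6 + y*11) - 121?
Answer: -3061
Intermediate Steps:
-49*(-6 + y*11) - 121 = -49*(-6 + 6*11) - 121 = -49*(-6 + 66) - 121 = -49*60 - 121 = -2940 - 121 = -3061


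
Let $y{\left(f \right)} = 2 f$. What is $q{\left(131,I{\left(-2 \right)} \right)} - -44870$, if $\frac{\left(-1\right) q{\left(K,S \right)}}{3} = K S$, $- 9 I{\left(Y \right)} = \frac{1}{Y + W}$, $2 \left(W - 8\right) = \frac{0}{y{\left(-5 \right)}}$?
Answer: $\frac{807791}{18} \approx 44877.0$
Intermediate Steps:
$W = 8$ ($W = 8 + \frac{0 \frac{1}{2 \left(-5\right)}}{2} = 8 + \frac{0 \frac{1}{-10}}{2} = 8 + \frac{0 \left(- \frac{1}{10}\right)}{2} = 8 + \frac{1}{2} \cdot 0 = 8 + 0 = 8$)
$I{\left(Y \right)} = - \frac{1}{9 \left(8 + Y\right)}$ ($I{\left(Y \right)} = - \frac{1}{9 \left(Y + 8\right)} = - \frac{1}{9 \left(8 + Y\right)}$)
$q{\left(K,S \right)} = - 3 K S$
$q{\left(131,I{\left(-2 \right)} \right)} - -44870 = \left(-3\right) 131 \left(- \frac{1}{72 + 9 \left(-2\right)}\right) - -44870 = \left(-3\right) 131 \left(- \frac{1}{72 - 18}\right) + 44870 = \left(-3\right) 131 \left(- \frac{1}{54}\right) + 44870 = \frac{131}{18} + 44870 = \frac{807791}{18}$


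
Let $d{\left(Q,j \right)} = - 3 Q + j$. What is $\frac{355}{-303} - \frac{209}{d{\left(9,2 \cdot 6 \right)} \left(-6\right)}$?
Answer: $- \frac{31759}{9090} \approx -3.4938$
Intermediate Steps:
$d{\left(Q,j \right)} = j - 3 Q$
$\frac{355}{-303} - \frac{209}{d{\left(9,2 \cdot 6 \right)} \left(-6\right)} = \frac{355}{-303} - \frac{209}{\left(2 \cdot 6 - 27\right) \left(-6\right)} = 355 \left(- \frac{1}{303}\right) - \frac{209}{\left(12 - 27\right) \left(-6\right)} = - \frac{355}{303} - \frac{209}{\left(-15\right) \left(-6\right)} = - \frac{355}{303} - \frac{209}{90} = - \frac{31759}{9090}$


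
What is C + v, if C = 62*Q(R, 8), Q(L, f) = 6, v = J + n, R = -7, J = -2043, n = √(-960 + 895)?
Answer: -1671 + I*√65 ≈ -1671.0 + 8.0623*I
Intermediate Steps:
n = I*√65 (n = √(-65) = I*√65 ≈ 8.0623*I)
v = -2043 + I*√65 ≈ -2043.0 + 8.0623*I
C = 372 (C = 62*6 = 372)
C + v = 372 + (-2043 + I*√65) = -1671 + I*√65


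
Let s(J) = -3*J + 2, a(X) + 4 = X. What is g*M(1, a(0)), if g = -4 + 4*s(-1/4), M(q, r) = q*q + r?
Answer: -21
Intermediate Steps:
a(X) = -4 + X
M(q, r) = r + q² (M(q, r) = q² + r = r + q²)
s(J) = 2 - 3*J
g = 7 (g = -4 + 4*(2 - (-3)/4) = -4 + 4*(2 - 3*(-¼)) = -4 + 4*(2 + ¾) = -4 + 4*(11/4) = -4 + 11 = 7)
g*M(1, a(0)) = 7*((-4 + 0) + 1²) = 7*(-4 + 1) = 7*(-3) = -21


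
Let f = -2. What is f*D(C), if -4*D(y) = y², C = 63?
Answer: 3969/2 ≈ 1984.5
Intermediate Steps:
D(y) = -y²/4
f*D(C) = -(-1)*63²/2 = -(-1)*3969/2 = -2*(-3969/4) = 3969/2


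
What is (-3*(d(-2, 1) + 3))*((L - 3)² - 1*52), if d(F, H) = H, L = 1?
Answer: 576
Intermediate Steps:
(-3*(d(-2, 1) + 3))*((L - 3)² - 1*52) = (-3*(1 + 3))*((1 - 3)² - 1*52) = (-3*4)*((-2)² - 52) = -12*(4 - 52) = -12*(-48) = 576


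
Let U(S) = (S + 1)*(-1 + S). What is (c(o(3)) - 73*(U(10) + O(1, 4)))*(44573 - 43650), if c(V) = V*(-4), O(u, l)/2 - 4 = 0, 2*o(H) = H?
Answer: -7215091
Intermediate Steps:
o(H) = H/2
O(u, l) = 8 (O(u, l) = 8 + 2*0 = 8 + 0 = 8)
c(V) = -4*V
U(S) = (1 + S)*(-1 + S)
(c(o(3)) - 73*(U(10) + O(1, 4)))*(44573 - 43650) = (-2*3 - 73*((-1 + 10²) + 8))*(44573 - 43650) = (-4*3/2 - 73*((-1 + 100) + 8))*923 = (-6 - 73*(99 + 8))*923 = (-6 - 73*107)*923 = (-6 - 7811)*923 = -7817*923 = -7215091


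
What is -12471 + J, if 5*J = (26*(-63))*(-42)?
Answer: 6441/5 ≈ 1288.2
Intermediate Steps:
J = 68796/5 (J = ((26*(-63))*(-42))/5 = (-1638*(-42))/5 = (1/5)*68796 = 68796/5 ≈ 13759.)
-12471 + J = -12471 + 68796/5 = 6441/5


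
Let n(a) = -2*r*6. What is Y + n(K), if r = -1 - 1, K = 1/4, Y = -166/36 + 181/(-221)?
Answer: 73871/3978 ≈ 18.570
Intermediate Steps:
Y = -21601/3978 (Y = -166*1/36 + 181*(-1/221) = -83/18 - 181/221 = -21601/3978 ≈ -5.4301)
K = 1/4 ≈ 0.25000
r = -2
n(a) = 24 (n(a) = -2*(-2)*6 = 4*6 = 24)
Y + n(K) = -21601/3978 + 24 = 73871/3978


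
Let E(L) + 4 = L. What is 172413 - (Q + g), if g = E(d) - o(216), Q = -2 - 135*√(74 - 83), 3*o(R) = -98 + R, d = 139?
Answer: 516958/3 + 405*I ≈ 1.7232e+5 + 405.0*I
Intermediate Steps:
o(R) = -98/3 + R/3 (o(R) = (-98 + R)/3 = -98/3 + R/3)
E(L) = -4 + L
Q = -2 - 405*I ≈ -2.0 - 405.0*I
g = 287/3 (g = (-4 + 139) - (-98/3 + (⅓)*216) = 135 - (-98/3 + 72) = 135 - 1*118/3 = 135 - 118/3 = 287/3 ≈ 95.667)
172413 - (Q + g) = 172413 - ((-2 - 405*I) + 287/3) = 172413 - (281/3 - 405*I) = 172413 + (-281/3 + 405*I) = 516958/3 + 405*I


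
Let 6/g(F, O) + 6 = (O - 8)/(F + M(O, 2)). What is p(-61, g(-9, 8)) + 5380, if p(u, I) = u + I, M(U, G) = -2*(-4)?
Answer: 5318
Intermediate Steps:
M(U, G) = 8
g(F, O) = 6/(-6 + (-8 + O)/(8 + F)) (g(F, O) = 6/(-6 + (O - 8)/(F + 8)) = 6/(-6 + (-8 + O)/(8 + F)))
p(u, I) = I + u
p(-61, g(-9, 8)) + 5380 = (6*(-8 - 1*(-9))/(56 - 1*8 + 6*(-9)) - 61) + 5380 = (6*(-8 + 9)/(56 - 8 - 54) - 61) + 5380 = (6*1/(-6) - 61) + 5380 = (6*(-⅙)*1 - 61) + 5380 = (-1 - 61) + 5380 = -62 + 5380 = 5318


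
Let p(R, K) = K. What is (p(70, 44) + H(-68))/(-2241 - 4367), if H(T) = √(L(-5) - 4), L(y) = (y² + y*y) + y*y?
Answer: -11/1652 - √71/6608 ≈ -0.0079337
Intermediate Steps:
L(y) = 3*y² (L(y) = (y² + y²) + y² = 2*y² + y² = 3*y²)
H(T) = √71 (H(T) = √(3*(-5)² - 4) = √(3*25 - 4) = √(75 - 4) = √71)
(p(70, 44) + H(-68))/(-2241 - 4367) = (44 + √71)/(-2241 - 4367) = (44 + √71)/(-6608) = (44 + √71)*(-1/6608) = -11/1652 - √71/6608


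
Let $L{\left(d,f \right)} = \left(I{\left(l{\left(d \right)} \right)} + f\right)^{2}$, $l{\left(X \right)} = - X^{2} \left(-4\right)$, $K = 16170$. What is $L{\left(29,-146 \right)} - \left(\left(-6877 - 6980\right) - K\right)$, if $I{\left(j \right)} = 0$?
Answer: $51343$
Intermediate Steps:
$l{\left(X \right)} = 4 X^{2}$
$L{\left(d,f \right)} = f^{2}$ ($L{\left(d,f \right)} = \left(0 + f\right)^{2} = f^{2}$)
$L{\left(29,-146 \right)} - \left(\left(-6877 - 6980\right) - K\right) = \left(-146\right)^{2} - \left(\left(-6877 - 6980\right) - 16170\right) = 21316 - \left(\left(-6877 - 6980\right) - 16170\right) = 21316 - \left(-13857 - 16170\right) = 21316 - -30027 = 21316 + 30027 = 51343$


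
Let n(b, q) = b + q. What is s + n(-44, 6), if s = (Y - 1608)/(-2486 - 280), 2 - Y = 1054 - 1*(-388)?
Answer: -17010/461 ≈ -36.898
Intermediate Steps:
Y = -1440 (Y = 2 - (1054 - 1*(-388)) = 2 - (1054 + 388) = 2 - 1*1442 = 2 - 1442 = -1440)
s = 508/461 (s = (-1440 - 1608)/(-2486 - 280) = -3048/(-2766) = -3048*(-1/2766) = 508/461 ≈ 1.1020)
s + n(-44, 6) = 508/461 + (-44 + 6) = 508/461 - 38 = -17010/461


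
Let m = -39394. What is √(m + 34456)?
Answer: I*√4938 ≈ 70.271*I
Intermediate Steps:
√(m + 34456) = √(-39394 + 34456) = √(-4938) = I*√4938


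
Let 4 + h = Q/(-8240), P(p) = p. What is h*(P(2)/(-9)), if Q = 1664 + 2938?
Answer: 18781/18540 ≈ 1.0130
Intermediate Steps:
Q = 4602
h = -18781/4120 (h = -4 + 4602/(-8240) = -4 + 4602*(-1/8240) = -4 - 2301/4120 = -18781/4120 ≈ -4.5585)
h*(P(2)/(-9)) = -18781/(2060*(-9)) = -18781*(-1)/(2060*9) = -18781/4120*(-2/9) = 18781/18540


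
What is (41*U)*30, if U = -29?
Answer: -35670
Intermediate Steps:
(41*U)*30 = (41*(-29))*30 = -1189*30 = -35670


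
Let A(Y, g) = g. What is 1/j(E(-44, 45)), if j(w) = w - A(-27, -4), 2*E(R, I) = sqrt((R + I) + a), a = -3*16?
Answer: 16/111 - 2*I*sqrt(47)/111 ≈ 0.14414 - 0.12353*I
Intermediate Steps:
a = -48
E(R, I) = sqrt(-48 + I + R)/2 (E(R, I) = sqrt((R + I) - 48)/2 = sqrt((I + R) - 48)/2 = sqrt(-48 + I + R)/2)
j(w) = 4 + w (j(w) = w - 1*(-4) = w + 4 = 4 + w)
1/j(E(-44, 45)) = 1/(4 + sqrt(-48 + 45 - 44)/2) = 1/(4 + sqrt(-47)/2) = 1/(4 + (I*sqrt(47))/2) = 1/(4 + I*sqrt(47)/2)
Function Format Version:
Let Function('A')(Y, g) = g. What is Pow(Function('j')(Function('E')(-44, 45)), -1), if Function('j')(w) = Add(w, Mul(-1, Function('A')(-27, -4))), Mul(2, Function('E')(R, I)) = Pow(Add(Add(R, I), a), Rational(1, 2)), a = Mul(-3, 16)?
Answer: Add(Rational(16, 111), Mul(Rational(-2, 111), I, Pow(47, Rational(1, 2)))) ≈ Add(0.14414, Mul(-0.12353, I))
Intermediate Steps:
a = -48
Function('E')(R, I) = Mul(Rational(1, 2), Pow(Add(-48, I, R), Rational(1, 2))) (Function('E')(R, I) = Mul(Rational(1, 2), Pow(Add(Add(R, I), -48), Rational(1, 2))) = Mul(Rational(1, 2), Pow(Add(Add(I, R), -48), Rational(1, 2))) = Mul(Rational(1, 2), Pow(Add(-48, I, R), Rational(1, 2))))
Function('j')(w) = Add(4, w) (Function('j')(w) = Add(w, Mul(-1, -4)) = Add(w, 4) = Add(4, w))
Pow(Function('j')(Function('E')(-44, 45)), -1) = Pow(Add(4, Mul(Rational(1, 2), Pow(Add(-48, 45, -44), Rational(1, 2)))), -1) = Pow(Add(4, Mul(Rational(1, 2), Pow(-47, Rational(1, 2)))), -1) = Pow(Add(4, Mul(Rational(1, 2), Mul(I, Pow(47, Rational(1, 2))))), -1) = Pow(Add(4, Mul(Rational(1, 2), I, Pow(47, Rational(1, 2)))), -1)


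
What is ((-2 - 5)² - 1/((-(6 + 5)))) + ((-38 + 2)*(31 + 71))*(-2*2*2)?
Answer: 323676/11 ≈ 29425.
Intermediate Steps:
((-2 - 5)² - 1/((-(6 + 5)))) + ((-38 + 2)*(31 + 71))*(-2*2*2) = ((-7)² - 1/((-1*11))) + (-36*102)*(-4*2) = (49 - 1/(-11)) - 3672*(-8) = (49 - 1*(-1/11)) + 29376 = (49 + 1/11) + 29376 = 540/11 + 29376 = 323676/11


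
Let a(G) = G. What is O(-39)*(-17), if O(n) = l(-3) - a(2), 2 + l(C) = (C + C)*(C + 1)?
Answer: -136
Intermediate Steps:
l(C) = -2 + 2*C*(1 + C) (l(C) = -2 + (C + C)*(C + 1) = -2 + (2*C)*(1 + C) = -2 + 2*C*(1 + C))
O(n) = 8 (O(n) = (-2 + 2*(-3) + 2*(-3)²) - 1*2 = (-2 - 6 + 2*9) - 2 = (-2 - 6 + 18) - 2 = 10 - 2 = 8)
O(-39)*(-17) = 8*(-17) = -136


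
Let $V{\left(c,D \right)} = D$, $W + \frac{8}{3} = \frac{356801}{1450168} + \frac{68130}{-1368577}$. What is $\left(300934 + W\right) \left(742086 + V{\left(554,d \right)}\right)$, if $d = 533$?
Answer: $\frac{1330584801574884726206705}{5953999712808} \approx 2.2348 \cdot 10^{11}$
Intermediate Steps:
$W = - \frac{14708803478477}{5953999712808}$ ($W = - \frac{8}{3} + \left(\frac{356801}{1450168} + \frac{68130}{-1368577}\right) = - \frac{8}{3} + \left(356801 \cdot \frac{1}{1450168} + 68130 \left(- \frac{1}{1368577}\right)\right) = - \frac{8}{3} + \left(\frac{356801}{1450168} - \frac{68130}{1368577}\right) = - \frac{8}{3} + \frac{389509696337}{1984666570936} = - \frac{14708803478477}{5953999712808} \approx -2.4704$)
$\left(300934 + W\right) \left(742086 + V{\left(554,d \right)}\right) = \left(300934 - \frac{14708803478477}{5953999712808}\right) \left(742086 + 533\right) = \frac{1791746240770684195}{5953999712808} \cdot 742619 = \frac{1330584801574884726206705}{5953999712808}$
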